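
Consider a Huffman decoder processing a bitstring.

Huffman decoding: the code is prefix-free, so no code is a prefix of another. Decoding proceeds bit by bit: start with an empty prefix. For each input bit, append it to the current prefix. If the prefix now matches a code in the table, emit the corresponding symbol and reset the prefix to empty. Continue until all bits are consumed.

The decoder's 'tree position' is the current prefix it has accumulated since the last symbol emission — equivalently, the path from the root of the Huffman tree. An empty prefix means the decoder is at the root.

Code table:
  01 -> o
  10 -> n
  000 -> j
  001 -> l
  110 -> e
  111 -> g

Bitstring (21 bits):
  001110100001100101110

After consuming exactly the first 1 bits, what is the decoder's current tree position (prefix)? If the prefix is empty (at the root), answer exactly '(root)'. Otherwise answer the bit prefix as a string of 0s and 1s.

Bit 0: prefix='0' (no match yet)

Answer: 0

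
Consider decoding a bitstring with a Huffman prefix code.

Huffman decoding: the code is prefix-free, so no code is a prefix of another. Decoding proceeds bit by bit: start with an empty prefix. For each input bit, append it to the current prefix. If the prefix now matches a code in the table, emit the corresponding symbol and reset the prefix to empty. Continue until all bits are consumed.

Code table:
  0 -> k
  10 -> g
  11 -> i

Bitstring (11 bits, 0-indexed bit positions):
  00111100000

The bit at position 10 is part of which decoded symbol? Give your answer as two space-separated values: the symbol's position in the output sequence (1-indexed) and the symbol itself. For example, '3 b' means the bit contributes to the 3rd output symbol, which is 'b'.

Bit 0: prefix='0' -> emit 'k', reset
Bit 1: prefix='0' -> emit 'k', reset
Bit 2: prefix='1' (no match yet)
Bit 3: prefix='11' -> emit 'i', reset
Bit 4: prefix='1' (no match yet)
Bit 5: prefix='11' -> emit 'i', reset
Bit 6: prefix='0' -> emit 'k', reset
Bit 7: prefix='0' -> emit 'k', reset
Bit 8: prefix='0' -> emit 'k', reset
Bit 9: prefix='0' -> emit 'k', reset
Bit 10: prefix='0' -> emit 'k', reset

Answer: 9 k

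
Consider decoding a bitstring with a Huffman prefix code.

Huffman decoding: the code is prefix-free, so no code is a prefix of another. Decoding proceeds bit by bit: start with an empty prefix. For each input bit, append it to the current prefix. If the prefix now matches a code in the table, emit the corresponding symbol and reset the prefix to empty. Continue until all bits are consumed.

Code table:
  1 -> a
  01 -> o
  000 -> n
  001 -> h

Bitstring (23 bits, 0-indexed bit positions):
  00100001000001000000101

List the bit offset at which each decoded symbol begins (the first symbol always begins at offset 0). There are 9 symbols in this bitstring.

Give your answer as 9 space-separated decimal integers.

Bit 0: prefix='0' (no match yet)
Bit 1: prefix='00' (no match yet)
Bit 2: prefix='001' -> emit 'h', reset
Bit 3: prefix='0' (no match yet)
Bit 4: prefix='00' (no match yet)
Bit 5: prefix='000' -> emit 'n', reset
Bit 6: prefix='0' (no match yet)
Bit 7: prefix='01' -> emit 'o', reset
Bit 8: prefix='0' (no match yet)
Bit 9: prefix='00' (no match yet)
Bit 10: prefix='000' -> emit 'n', reset
Bit 11: prefix='0' (no match yet)
Bit 12: prefix='00' (no match yet)
Bit 13: prefix='001' -> emit 'h', reset
Bit 14: prefix='0' (no match yet)
Bit 15: prefix='00' (no match yet)
Bit 16: prefix='000' -> emit 'n', reset
Bit 17: prefix='0' (no match yet)
Bit 18: prefix='00' (no match yet)
Bit 19: prefix='000' -> emit 'n', reset
Bit 20: prefix='1' -> emit 'a', reset
Bit 21: prefix='0' (no match yet)
Bit 22: prefix='01' -> emit 'o', reset

Answer: 0 3 6 8 11 14 17 20 21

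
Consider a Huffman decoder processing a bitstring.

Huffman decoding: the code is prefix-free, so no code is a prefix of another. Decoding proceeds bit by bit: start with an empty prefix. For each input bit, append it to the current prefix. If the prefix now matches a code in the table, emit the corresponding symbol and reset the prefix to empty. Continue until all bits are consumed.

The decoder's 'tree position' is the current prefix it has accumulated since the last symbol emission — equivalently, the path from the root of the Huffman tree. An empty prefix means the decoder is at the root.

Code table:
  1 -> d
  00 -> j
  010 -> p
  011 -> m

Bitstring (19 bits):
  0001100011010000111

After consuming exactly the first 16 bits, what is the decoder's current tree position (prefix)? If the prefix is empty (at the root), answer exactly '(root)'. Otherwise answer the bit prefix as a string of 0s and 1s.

Answer: 0

Derivation:
Bit 0: prefix='0' (no match yet)
Bit 1: prefix='00' -> emit 'j', reset
Bit 2: prefix='0' (no match yet)
Bit 3: prefix='01' (no match yet)
Bit 4: prefix='011' -> emit 'm', reset
Bit 5: prefix='0' (no match yet)
Bit 6: prefix='00' -> emit 'j', reset
Bit 7: prefix='0' (no match yet)
Bit 8: prefix='01' (no match yet)
Bit 9: prefix='011' -> emit 'm', reset
Bit 10: prefix='0' (no match yet)
Bit 11: prefix='01' (no match yet)
Bit 12: prefix='010' -> emit 'p', reset
Bit 13: prefix='0' (no match yet)
Bit 14: prefix='00' -> emit 'j', reset
Bit 15: prefix='0' (no match yet)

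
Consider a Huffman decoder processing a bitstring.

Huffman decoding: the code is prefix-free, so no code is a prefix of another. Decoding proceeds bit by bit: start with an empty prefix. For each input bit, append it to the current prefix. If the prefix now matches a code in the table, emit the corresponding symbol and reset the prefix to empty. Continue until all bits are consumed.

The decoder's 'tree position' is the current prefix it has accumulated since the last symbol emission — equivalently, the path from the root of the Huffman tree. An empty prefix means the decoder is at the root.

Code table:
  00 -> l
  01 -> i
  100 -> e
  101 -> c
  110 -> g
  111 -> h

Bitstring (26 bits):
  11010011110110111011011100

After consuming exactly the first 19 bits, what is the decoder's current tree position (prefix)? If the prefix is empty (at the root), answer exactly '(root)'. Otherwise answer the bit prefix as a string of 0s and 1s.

Answer: 1

Derivation:
Bit 0: prefix='1' (no match yet)
Bit 1: prefix='11' (no match yet)
Bit 2: prefix='110' -> emit 'g', reset
Bit 3: prefix='1' (no match yet)
Bit 4: prefix='10' (no match yet)
Bit 5: prefix='100' -> emit 'e', reset
Bit 6: prefix='1' (no match yet)
Bit 7: prefix='11' (no match yet)
Bit 8: prefix='111' -> emit 'h', reset
Bit 9: prefix='1' (no match yet)
Bit 10: prefix='10' (no match yet)
Bit 11: prefix='101' -> emit 'c', reset
Bit 12: prefix='1' (no match yet)
Bit 13: prefix='10' (no match yet)
Bit 14: prefix='101' -> emit 'c', reset
Bit 15: prefix='1' (no match yet)
Bit 16: prefix='11' (no match yet)
Bit 17: prefix='110' -> emit 'g', reset
Bit 18: prefix='1' (no match yet)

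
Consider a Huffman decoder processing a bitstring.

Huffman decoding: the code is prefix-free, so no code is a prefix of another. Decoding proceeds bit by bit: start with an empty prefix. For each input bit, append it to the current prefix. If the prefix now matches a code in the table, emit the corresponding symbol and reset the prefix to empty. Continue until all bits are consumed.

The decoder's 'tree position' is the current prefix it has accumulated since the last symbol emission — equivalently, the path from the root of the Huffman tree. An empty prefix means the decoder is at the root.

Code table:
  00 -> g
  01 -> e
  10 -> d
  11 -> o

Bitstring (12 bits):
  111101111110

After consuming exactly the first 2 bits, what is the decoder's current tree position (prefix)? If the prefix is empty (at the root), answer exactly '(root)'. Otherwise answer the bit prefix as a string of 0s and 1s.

Answer: (root)

Derivation:
Bit 0: prefix='1' (no match yet)
Bit 1: prefix='11' -> emit 'o', reset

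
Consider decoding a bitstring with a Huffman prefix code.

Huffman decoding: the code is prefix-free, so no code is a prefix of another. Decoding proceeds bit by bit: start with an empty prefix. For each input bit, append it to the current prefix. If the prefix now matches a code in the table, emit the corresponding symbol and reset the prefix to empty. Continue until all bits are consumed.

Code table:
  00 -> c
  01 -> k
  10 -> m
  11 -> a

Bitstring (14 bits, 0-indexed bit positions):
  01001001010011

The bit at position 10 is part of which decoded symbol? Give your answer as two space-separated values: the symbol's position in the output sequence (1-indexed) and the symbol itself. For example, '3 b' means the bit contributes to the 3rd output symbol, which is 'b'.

Bit 0: prefix='0' (no match yet)
Bit 1: prefix='01' -> emit 'k', reset
Bit 2: prefix='0' (no match yet)
Bit 3: prefix='00' -> emit 'c', reset
Bit 4: prefix='1' (no match yet)
Bit 5: prefix='10' -> emit 'm', reset
Bit 6: prefix='0' (no match yet)
Bit 7: prefix='01' -> emit 'k', reset
Bit 8: prefix='0' (no match yet)
Bit 9: prefix='01' -> emit 'k', reset
Bit 10: prefix='0' (no match yet)
Bit 11: prefix='00' -> emit 'c', reset
Bit 12: prefix='1' (no match yet)
Bit 13: prefix='11' -> emit 'a', reset

Answer: 6 c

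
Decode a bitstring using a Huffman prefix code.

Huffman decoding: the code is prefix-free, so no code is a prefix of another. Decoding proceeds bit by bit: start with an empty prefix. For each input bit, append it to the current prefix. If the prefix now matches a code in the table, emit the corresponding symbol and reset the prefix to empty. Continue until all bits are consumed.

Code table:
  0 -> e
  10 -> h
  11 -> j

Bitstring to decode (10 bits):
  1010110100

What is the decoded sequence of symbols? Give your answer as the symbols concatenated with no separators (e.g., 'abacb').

Bit 0: prefix='1' (no match yet)
Bit 1: prefix='10' -> emit 'h', reset
Bit 2: prefix='1' (no match yet)
Bit 3: prefix='10' -> emit 'h', reset
Bit 4: prefix='1' (no match yet)
Bit 5: prefix='11' -> emit 'j', reset
Bit 6: prefix='0' -> emit 'e', reset
Bit 7: prefix='1' (no match yet)
Bit 8: prefix='10' -> emit 'h', reset
Bit 9: prefix='0' -> emit 'e', reset

Answer: hhjehe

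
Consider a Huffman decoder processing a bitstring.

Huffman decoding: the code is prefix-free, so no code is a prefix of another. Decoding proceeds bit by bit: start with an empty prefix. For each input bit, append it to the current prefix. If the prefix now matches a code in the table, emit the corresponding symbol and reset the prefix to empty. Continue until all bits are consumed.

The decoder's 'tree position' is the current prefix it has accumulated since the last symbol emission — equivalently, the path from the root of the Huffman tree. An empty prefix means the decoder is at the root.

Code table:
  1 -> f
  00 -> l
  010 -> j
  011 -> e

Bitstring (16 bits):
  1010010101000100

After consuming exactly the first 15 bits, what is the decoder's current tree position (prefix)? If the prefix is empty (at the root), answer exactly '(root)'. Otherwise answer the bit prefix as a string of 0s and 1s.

Bit 0: prefix='1' -> emit 'f', reset
Bit 1: prefix='0' (no match yet)
Bit 2: prefix='01' (no match yet)
Bit 3: prefix='010' -> emit 'j', reset
Bit 4: prefix='0' (no match yet)
Bit 5: prefix='01' (no match yet)
Bit 6: prefix='010' -> emit 'j', reset
Bit 7: prefix='1' -> emit 'f', reset
Bit 8: prefix='0' (no match yet)
Bit 9: prefix='01' (no match yet)
Bit 10: prefix='010' -> emit 'j', reset
Bit 11: prefix='0' (no match yet)
Bit 12: prefix='00' -> emit 'l', reset
Bit 13: prefix='1' -> emit 'f', reset
Bit 14: prefix='0' (no match yet)

Answer: 0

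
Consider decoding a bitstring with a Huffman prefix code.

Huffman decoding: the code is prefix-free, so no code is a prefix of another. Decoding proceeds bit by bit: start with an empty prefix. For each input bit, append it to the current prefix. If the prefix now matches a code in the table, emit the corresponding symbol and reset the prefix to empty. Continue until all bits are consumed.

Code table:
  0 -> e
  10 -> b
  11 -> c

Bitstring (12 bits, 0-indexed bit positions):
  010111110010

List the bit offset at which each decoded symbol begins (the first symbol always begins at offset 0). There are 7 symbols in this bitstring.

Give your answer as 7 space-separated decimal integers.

Answer: 0 1 3 5 7 9 10

Derivation:
Bit 0: prefix='0' -> emit 'e', reset
Bit 1: prefix='1' (no match yet)
Bit 2: prefix='10' -> emit 'b', reset
Bit 3: prefix='1' (no match yet)
Bit 4: prefix='11' -> emit 'c', reset
Bit 5: prefix='1' (no match yet)
Bit 6: prefix='11' -> emit 'c', reset
Bit 7: prefix='1' (no match yet)
Bit 8: prefix='10' -> emit 'b', reset
Bit 9: prefix='0' -> emit 'e', reset
Bit 10: prefix='1' (no match yet)
Bit 11: prefix='10' -> emit 'b', reset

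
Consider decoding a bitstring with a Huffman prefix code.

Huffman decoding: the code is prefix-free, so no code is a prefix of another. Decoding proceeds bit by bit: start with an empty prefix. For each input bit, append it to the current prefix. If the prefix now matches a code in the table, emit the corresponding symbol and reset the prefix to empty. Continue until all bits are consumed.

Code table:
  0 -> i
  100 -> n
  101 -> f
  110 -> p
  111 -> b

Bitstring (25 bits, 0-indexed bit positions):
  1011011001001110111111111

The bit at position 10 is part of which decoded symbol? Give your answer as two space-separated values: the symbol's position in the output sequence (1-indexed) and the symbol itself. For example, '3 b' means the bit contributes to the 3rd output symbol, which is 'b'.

Answer: 4 n

Derivation:
Bit 0: prefix='1' (no match yet)
Bit 1: prefix='10' (no match yet)
Bit 2: prefix='101' -> emit 'f', reset
Bit 3: prefix='1' (no match yet)
Bit 4: prefix='10' (no match yet)
Bit 5: prefix='101' -> emit 'f', reset
Bit 6: prefix='1' (no match yet)
Bit 7: prefix='10' (no match yet)
Bit 8: prefix='100' -> emit 'n', reset
Bit 9: prefix='1' (no match yet)
Bit 10: prefix='10' (no match yet)
Bit 11: prefix='100' -> emit 'n', reset
Bit 12: prefix='1' (no match yet)
Bit 13: prefix='11' (no match yet)
Bit 14: prefix='111' -> emit 'b', reset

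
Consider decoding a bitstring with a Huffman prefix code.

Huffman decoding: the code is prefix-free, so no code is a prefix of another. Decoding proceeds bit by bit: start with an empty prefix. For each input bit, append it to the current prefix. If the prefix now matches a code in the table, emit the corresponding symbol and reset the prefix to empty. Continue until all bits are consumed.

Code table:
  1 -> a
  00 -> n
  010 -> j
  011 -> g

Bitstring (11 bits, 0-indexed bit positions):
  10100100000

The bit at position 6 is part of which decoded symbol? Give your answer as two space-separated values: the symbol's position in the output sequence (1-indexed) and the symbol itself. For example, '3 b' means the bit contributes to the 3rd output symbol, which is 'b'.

Answer: 3 j

Derivation:
Bit 0: prefix='1' -> emit 'a', reset
Bit 1: prefix='0' (no match yet)
Bit 2: prefix='01' (no match yet)
Bit 3: prefix='010' -> emit 'j', reset
Bit 4: prefix='0' (no match yet)
Bit 5: prefix='01' (no match yet)
Bit 6: prefix='010' -> emit 'j', reset
Bit 7: prefix='0' (no match yet)
Bit 8: prefix='00' -> emit 'n', reset
Bit 9: prefix='0' (no match yet)
Bit 10: prefix='00' -> emit 'n', reset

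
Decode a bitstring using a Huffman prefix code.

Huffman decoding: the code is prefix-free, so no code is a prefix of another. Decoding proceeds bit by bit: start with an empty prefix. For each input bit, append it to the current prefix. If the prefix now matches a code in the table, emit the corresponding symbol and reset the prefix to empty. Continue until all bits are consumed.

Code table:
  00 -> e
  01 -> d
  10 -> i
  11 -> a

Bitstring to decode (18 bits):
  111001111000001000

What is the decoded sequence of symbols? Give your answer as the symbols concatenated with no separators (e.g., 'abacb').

Bit 0: prefix='1' (no match yet)
Bit 1: prefix='11' -> emit 'a', reset
Bit 2: prefix='1' (no match yet)
Bit 3: prefix='10' -> emit 'i', reset
Bit 4: prefix='0' (no match yet)
Bit 5: prefix='01' -> emit 'd', reset
Bit 6: prefix='1' (no match yet)
Bit 7: prefix='11' -> emit 'a', reset
Bit 8: prefix='1' (no match yet)
Bit 9: prefix='10' -> emit 'i', reset
Bit 10: prefix='0' (no match yet)
Bit 11: prefix='00' -> emit 'e', reset
Bit 12: prefix='0' (no match yet)
Bit 13: prefix='00' -> emit 'e', reset
Bit 14: prefix='1' (no match yet)
Bit 15: prefix='10' -> emit 'i', reset
Bit 16: prefix='0' (no match yet)
Bit 17: prefix='00' -> emit 'e', reset

Answer: aidaieeie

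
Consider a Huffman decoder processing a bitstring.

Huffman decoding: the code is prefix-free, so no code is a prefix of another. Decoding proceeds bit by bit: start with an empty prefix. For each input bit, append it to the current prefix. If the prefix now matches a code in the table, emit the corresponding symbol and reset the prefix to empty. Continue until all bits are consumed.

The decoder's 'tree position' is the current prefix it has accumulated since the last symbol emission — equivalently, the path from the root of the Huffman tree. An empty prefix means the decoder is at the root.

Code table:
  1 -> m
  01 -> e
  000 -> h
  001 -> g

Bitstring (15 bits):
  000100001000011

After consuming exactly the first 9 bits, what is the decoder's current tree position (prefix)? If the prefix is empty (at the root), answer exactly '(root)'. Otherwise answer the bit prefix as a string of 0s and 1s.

Bit 0: prefix='0' (no match yet)
Bit 1: prefix='00' (no match yet)
Bit 2: prefix='000' -> emit 'h', reset
Bit 3: prefix='1' -> emit 'm', reset
Bit 4: prefix='0' (no match yet)
Bit 5: prefix='00' (no match yet)
Bit 6: prefix='000' -> emit 'h', reset
Bit 7: prefix='0' (no match yet)
Bit 8: prefix='01' -> emit 'e', reset

Answer: (root)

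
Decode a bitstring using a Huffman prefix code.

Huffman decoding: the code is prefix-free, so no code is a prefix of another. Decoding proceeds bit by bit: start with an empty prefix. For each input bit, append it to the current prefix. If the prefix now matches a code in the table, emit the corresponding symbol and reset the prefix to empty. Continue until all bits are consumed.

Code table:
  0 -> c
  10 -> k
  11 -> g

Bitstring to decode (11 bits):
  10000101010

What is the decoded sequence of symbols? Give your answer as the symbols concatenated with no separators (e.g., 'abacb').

Bit 0: prefix='1' (no match yet)
Bit 1: prefix='10' -> emit 'k', reset
Bit 2: prefix='0' -> emit 'c', reset
Bit 3: prefix='0' -> emit 'c', reset
Bit 4: prefix='0' -> emit 'c', reset
Bit 5: prefix='1' (no match yet)
Bit 6: prefix='10' -> emit 'k', reset
Bit 7: prefix='1' (no match yet)
Bit 8: prefix='10' -> emit 'k', reset
Bit 9: prefix='1' (no match yet)
Bit 10: prefix='10' -> emit 'k', reset

Answer: kccckkk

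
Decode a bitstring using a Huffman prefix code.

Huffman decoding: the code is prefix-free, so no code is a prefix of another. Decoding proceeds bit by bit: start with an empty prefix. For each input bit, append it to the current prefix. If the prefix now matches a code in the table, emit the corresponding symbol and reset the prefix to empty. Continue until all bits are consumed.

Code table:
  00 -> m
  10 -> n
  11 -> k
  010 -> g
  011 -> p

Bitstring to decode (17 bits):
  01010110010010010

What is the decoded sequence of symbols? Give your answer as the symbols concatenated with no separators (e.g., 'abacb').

Answer: gnkmngg

Derivation:
Bit 0: prefix='0' (no match yet)
Bit 1: prefix='01' (no match yet)
Bit 2: prefix='010' -> emit 'g', reset
Bit 3: prefix='1' (no match yet)
Bit 4: prefix='10' -> emit 'n', reset
Bit 5: prefix='1' (no match yet)
Bit 6: prefix='11' -> emit 'k', reset
Bit 7: prefix='0' (no match yet)
Bit 8: prefix='00' -> emit 'm', reset
Bit 9: prefix='1' (no match yet)
Bit 10: prefix='10' -> emit 'n', reset
Bit 11: prefix='0' (no match yet)
Bit 12: prefix='01' (no match yet)
Bit 13: prefix='010' -> emit 'g', reset
Bit 14: prefix='0' (no match yet)
Bit 15: prefix='01' (no match yet)
Bit 16: prefix='010' -> emit 'g', reset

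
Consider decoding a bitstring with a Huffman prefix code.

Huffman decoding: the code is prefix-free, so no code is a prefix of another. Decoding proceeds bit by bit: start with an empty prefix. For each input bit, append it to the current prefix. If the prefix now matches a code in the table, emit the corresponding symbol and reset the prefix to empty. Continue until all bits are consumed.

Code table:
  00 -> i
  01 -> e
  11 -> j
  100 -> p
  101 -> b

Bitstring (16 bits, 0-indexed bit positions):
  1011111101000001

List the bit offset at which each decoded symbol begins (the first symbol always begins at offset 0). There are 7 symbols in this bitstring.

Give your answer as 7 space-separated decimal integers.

Answer: 0 3 5 7 10 12 14

Derivation:
Bit 0: prefix='1' (no match yet)
Bit 1: prefix='10' (no match yet)
Bit 2: prefix='101' -> emit 'b', reset
Bit 3: prefix='1' (no match yet)
Bit 4: prefix='11' -> emit 'j', reset
Bit 5: prefix='1' (no match yet)
Bit 6: prefix='11' -> emit 'j', reset
Bit 7: prefix='1' (no match yet)
Bit 8: prefix='10' (no match yet)
Bit 9: prefix='101' -> emit 'b', reset
Bit 10: prefix='0' (no match yet)
Bit 11: prefix='00' -> emit 'i', reset
Bit 12: prefix='0' (no match yet)
Bit 13: prefix='00' -> emit 'i', reset
Bit 14: prefix='0' (no match yet)
Bit 15: prefix='01' -> emit 'e', reset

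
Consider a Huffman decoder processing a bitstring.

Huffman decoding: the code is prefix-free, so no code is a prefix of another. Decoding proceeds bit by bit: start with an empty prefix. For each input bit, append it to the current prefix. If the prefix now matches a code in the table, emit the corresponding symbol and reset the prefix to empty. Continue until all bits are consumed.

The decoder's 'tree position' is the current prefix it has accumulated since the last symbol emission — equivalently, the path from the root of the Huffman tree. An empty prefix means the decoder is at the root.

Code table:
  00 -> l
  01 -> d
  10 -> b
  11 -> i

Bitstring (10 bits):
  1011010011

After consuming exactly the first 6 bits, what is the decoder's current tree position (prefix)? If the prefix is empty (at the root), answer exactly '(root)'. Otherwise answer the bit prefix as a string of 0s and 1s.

Bit 0: prefix='1' (no match yet)
Bit 1: prefix='10' -> emit 'b', reset
Bit 2: prefix='1' (no match yet)
Bit 3: prefix='11' -> emit 'i', reset
Bit 4: prefix='0' (no match yet)
Bit 5: prefix='01' -> emit 'd', reset

Answer: (root)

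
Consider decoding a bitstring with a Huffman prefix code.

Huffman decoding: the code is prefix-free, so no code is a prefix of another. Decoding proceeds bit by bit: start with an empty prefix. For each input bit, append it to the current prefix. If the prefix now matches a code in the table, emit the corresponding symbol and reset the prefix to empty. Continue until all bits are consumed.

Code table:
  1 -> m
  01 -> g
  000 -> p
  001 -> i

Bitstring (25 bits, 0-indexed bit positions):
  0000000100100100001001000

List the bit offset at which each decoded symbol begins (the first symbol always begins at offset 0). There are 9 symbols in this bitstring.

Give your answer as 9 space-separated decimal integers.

Answer: 0 3 6 8 11 14 17 19 22

Derivation:
Bit 0: prefix='0' (no match yet)
Bit 1: prefix='00' (no match yet)
Bit 2: prefix='000' -> emit 'p', reset
Bit 3: prefix='0' (no match yet)
Bit 4: prefix='00' (no match yet)
Bit 5: prefix='000' -> emit 'p', reset
Bit 6: prefix='0' (no match yet)
Bit 7: prefix='01' -> emit 'g', reset
Bit 8: prefix='0' (no match yet)
Bit 9: prefix='00' (no match yet)
Bit 10: prefix='001' -> emit 'i', reset
Bit 11: prefix='0' (no match yet)
Bit 12: prefix='00' (no match yet)
Bit 13: prefix='001' -> emit 'i', reset
Bit 14: prefix='0' (no match yet)
Bit 15: prefix='00' (no match yet)
Bit 16: prefix='000' -> emit 'p', reset
Bit 17: prefix='0' (no match yet)
Bit 18: prefix='01' -> emit 'g', reset
Bit 19: prefix='0' (no match yet)
Bit 20: prefix='00' (no match yet)
Bit 21: prefix='001' -> emit 'i', reset
Bit 22: prefix='0' (no match yet)
Bit 23: prefix='00' (no match yet)
Bit 24: prefix='000' -> emit 'p', reset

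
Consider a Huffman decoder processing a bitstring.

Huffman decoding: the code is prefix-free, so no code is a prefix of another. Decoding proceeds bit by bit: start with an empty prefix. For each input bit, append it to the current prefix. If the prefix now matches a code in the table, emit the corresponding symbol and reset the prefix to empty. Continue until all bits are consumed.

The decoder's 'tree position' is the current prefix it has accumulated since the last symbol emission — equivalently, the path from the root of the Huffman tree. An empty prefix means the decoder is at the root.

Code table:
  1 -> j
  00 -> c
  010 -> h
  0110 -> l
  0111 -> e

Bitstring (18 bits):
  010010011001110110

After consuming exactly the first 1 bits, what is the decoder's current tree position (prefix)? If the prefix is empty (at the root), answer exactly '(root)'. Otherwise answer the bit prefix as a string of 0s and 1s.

Answer: 0

Derivation:
Bit 0: prefix='0' (no match yet)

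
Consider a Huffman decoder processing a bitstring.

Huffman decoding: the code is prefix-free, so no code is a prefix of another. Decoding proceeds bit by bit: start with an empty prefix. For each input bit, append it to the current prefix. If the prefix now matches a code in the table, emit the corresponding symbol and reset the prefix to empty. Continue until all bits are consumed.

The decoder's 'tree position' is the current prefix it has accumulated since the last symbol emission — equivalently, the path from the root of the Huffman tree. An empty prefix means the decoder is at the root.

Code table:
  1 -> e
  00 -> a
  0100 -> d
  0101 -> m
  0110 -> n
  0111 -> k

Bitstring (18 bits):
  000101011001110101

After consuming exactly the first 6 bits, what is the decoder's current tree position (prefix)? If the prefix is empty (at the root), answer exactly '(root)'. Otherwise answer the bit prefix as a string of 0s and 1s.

Answer: (root)

Derivation:
Bit 0: prefix='0' (no match yet)
Bit 1: prefix='00' -> emit 'a', reset
Bit 2: prefix='0' (no match yet)
Bit 3: prefix='01' (no match yet)
Bit 4: prefix='010' (no match yet)
Bit 5: prefix='0101' -> emit 'm', reset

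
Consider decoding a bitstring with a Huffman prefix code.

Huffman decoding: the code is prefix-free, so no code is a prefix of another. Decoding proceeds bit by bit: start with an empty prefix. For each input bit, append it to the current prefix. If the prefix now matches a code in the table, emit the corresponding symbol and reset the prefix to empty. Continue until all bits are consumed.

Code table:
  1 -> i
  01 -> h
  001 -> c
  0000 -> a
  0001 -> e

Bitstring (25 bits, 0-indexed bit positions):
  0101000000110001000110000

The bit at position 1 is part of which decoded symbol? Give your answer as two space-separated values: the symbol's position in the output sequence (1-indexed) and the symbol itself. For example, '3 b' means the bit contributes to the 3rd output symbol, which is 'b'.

Bit 0: prefix='0' (no match yet)
Bit 1: prefix='01' -> emit 'h', reset
Bit 2: prefix='0' (no match yet)
Bit 3: prefix='01' -> emit 'h', reset
Bit 4: prefix='0' (no match yet)
Bit 5: prefix='00' (no match yet)

Answer: 1 h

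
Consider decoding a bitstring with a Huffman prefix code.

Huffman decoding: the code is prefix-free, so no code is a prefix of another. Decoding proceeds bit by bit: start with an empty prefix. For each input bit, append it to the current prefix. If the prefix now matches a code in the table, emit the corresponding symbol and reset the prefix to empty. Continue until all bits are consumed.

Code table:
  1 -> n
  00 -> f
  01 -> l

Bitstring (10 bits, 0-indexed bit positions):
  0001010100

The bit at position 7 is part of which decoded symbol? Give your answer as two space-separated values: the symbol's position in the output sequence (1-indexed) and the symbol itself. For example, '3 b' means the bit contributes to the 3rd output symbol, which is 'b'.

Bit 0: prefix='0' (no match yet)
Bit 1: prefix='00' -> emit 'f', reset
Bit 2: prefix='0' (no match yet)
Bit 3: prefix='01' -> emit 'l', reset
Bit 4: prefix='0' (no match yet)
Bit 5: prefix='01' -> emit 'l', reset
Bit 6: prefix='0' (no match yet)
Bit 7: prefix='01' -> emit 'l', reset
Bit 8: prefix='0' (no match yet)
Bit 9: prefix='00' -> emit 'f', reset

Answer: 4 l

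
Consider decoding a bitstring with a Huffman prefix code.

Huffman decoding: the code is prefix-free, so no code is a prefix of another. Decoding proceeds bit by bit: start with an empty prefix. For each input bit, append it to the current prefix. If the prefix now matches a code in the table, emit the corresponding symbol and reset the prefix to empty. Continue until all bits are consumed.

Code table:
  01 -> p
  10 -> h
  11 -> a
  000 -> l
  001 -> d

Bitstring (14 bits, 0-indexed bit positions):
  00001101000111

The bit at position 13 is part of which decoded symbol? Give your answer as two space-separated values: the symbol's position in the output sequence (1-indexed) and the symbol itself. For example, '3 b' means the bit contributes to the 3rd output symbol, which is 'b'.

Bit 0: prefix='0' (no match yet)
Bit 1: prefix='00' (no match yet)
Bit 2: prefix='000' -> emit 'l', reset
Bit 3: prefix='0' (no match yet)
Bit 4: prefix='01' -> emit 'p', reset
Bit 5: prefix='1' (no match yet)
Bit 6: prefix='10' -> emit 'h', reset
Bit 7: prefix='1' (no match yet)
Bit 8: prefix='10' -> emit 'h', reset
Bit 9: prefix='0' (no match yet)
Bit 10: prefix='00' (no match yet)
Bit 11: prefix='001' -> emit 'd', reset
Bit 12: prefix='1' (no match yet)
Bit 13: prefix='11' -> emit 'a', reset

Answer: 6 a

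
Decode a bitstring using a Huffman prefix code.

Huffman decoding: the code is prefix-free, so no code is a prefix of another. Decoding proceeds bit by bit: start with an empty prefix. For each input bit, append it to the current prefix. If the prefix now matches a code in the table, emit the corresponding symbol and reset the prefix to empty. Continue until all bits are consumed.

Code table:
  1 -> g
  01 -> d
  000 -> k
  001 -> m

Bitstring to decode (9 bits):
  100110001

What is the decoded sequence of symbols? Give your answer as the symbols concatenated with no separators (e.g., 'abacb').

Answer: gmgkg

Derivation:
Bit 0: prefix='1' -> emit 'g', reset
Bit 1: prefix='0' (no match yet)
Bit 2: prefix='00' (no match yet)
Bit 3: prefix='001' -> emit 'm', reset
Bit 4: prefix='1' -> emit 'g', reset
Bit 5: prefix='0' (no match yet)
Bit 6: prefix='00' (no match yet)
Bit 7: prefix='000' -> emit 'k', reset
Bit 8: prefix='1' -> emit 'g', reset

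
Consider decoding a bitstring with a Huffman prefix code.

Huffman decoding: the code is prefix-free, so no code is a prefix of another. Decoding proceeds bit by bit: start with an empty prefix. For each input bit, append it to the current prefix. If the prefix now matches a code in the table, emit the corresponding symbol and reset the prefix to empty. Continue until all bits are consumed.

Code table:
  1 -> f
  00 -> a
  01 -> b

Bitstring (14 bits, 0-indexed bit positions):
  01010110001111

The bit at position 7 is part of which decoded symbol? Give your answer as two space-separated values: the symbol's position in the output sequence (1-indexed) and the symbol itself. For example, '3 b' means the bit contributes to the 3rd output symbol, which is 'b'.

Bit 0: prefix='0' (no match yet)
Bit 1: prefix='01' -> emit 'b', reset
Bit 2: prefix='0' (no match yet)
Bit 3: prefix='01' -> emit 'b', reset
Bit 4: prefix='0' (no match yet)
Bit 5: prefix='01' -> emit 'b', reset
Bit 6: prefix='1' -> emit 'f', reset
Bit 7: prefix='0' (no match yet)
Bit 8: prefix='00' -> emit 'a', reset
Bit 9: prefix='0' (no match yet)
Bit 10: prefix='01' -> emit 'b', reset
Bit 11: prefix='1' -> emit 'f', reset

Answer: 5 a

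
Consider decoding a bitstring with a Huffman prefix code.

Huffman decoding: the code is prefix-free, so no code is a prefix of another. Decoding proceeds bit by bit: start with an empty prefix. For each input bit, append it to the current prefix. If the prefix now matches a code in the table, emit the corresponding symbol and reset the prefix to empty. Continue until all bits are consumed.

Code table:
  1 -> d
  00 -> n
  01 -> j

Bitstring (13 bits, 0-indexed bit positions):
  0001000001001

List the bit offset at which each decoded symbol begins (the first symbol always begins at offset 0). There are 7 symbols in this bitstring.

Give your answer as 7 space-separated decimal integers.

Bit 0: prefix='0' (no match yet)
Bit 1: prefix='00' -> emit 'n', reset
Bit 2: prefix='0' (no match yet)
Bit 3: prefix='01' -> emit 'j', reset
Bit 4: prefix='0' (no match yet)
Bit 5: prefix='00' -> emit 'n', reset
Bit 6: prefix='0' (no match yet)
Bit 7: prefix='00' -> emit 'n', reset
Bit 8: prefix='0' (no match yet)
Bit 9: prefix='01' -> emit 'j', reset
Bit 10: prefix='0' (no match yet)
Bit 11: prefix='00' -> emit 'n', reset
Bit 12: prefix='1' -> emit 'd', reset

Answer: 0 2 4 6 8 10 12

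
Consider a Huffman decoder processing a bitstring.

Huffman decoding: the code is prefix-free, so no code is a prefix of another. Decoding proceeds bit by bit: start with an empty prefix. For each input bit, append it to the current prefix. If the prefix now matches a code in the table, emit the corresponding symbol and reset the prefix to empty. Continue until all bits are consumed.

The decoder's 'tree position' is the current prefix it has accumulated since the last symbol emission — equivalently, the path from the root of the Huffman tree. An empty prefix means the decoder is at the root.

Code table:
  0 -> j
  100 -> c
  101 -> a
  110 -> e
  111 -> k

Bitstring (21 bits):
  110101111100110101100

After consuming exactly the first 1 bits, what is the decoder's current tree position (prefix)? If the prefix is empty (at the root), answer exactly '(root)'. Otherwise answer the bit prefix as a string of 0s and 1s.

Bit 0: prefix='1' (no match yet)

Answer: 1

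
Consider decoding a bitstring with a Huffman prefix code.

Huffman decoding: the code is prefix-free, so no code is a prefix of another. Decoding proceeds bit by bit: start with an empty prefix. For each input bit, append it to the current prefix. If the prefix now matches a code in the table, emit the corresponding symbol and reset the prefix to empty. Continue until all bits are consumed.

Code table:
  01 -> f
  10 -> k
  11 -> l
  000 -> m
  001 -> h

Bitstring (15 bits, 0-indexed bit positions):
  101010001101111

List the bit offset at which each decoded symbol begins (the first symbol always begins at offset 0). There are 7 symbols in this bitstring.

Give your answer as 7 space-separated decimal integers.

Answer: 0 2 4 6 9 11 13

Derivation:
Bit 0: prefix='1' (no match yet)
Bit 1: prefix='10' -> emit 'k', reset
Bit 2: prefix='1' (no match yet)
Bit 3: prefix='10' -> emit 'k', reset
Bit 4: prefix='1' (no match yet)
Bit 5: prefix='10' -> emit 'k', reset
Bit 6: prefix='0' (no match yet)
Bit 7: prefix='00' (no match yet)
Bit 8: prefix='001' -> emit 'h', reset
Bit 9: prefix='1' (no match yet)
Bit 10: prefix='10' -> emit 'k', reset
Bit 11: prefix='1' (no match yet)
Bit 12: prefix='11' -> emit 'l', reset
Bit 13: prefix='1' (no match yet)
Bit 14: prefix='11' -> emit 'l', reset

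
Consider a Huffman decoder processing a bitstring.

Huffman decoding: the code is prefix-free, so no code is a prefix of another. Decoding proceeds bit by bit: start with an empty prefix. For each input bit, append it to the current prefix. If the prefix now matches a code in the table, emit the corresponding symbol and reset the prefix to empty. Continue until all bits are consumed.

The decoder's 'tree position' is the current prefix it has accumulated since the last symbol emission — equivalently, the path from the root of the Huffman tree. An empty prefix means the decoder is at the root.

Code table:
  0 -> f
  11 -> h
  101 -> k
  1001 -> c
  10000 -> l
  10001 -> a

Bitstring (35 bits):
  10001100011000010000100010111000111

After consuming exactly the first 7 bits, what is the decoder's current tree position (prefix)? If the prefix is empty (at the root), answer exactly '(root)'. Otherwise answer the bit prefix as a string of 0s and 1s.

Bit 0: prefix='1' (no match yet)
Bit 1: prefix='10' (no match yet)
Bit 2: prefix='100' (no match yet)
Bit 3: prefix='1000' (no match yet)
Bit 4: prefix='10001' -> emit 'a', reset
Bit 5: prefix='1' (no match yet)
Bit 6: prefix='10' (no match yet)

Answer: 10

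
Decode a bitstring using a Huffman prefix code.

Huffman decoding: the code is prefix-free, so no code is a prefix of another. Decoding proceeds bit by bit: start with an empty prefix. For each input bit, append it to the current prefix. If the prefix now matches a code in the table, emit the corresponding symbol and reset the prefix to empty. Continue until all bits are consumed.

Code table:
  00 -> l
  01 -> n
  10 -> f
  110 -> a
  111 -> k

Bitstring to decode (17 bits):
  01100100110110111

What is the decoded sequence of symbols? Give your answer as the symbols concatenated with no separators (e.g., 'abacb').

Bit 0: prefix='0' (no match yet)
Bit 1: prefix='01' -> emit 'n', reset
Bit 2: prefix='1' (no match yet)
Bit 3: prefix='10' -> emit 'f', reset
Bit 4: prefix='0' (no match yet)
Bit 5: prefix='01' -> emit 'n', reset
Bit 6: prefix='0' (no match yet)
Bit 7: prefix='00' -> emit 'l', reset
Bit 8: prefix='1' (no match yet)
Bit 9: prefix='11' (no match yet)
Bit 10: prefix='110' -> emit 'a', reset
Bit 11: prefix='1' (no match yet)
Bit 12: prefix='11' (no match yet)
Bit 13: prefix='110' -> emit 'a', reset
Bit 14: prefix='1' (no match yet)
Bit 15: prefix='11' (no match yet)
Bit 16: prefix='111' -> emit 'k', reset

Answer: nfnlaak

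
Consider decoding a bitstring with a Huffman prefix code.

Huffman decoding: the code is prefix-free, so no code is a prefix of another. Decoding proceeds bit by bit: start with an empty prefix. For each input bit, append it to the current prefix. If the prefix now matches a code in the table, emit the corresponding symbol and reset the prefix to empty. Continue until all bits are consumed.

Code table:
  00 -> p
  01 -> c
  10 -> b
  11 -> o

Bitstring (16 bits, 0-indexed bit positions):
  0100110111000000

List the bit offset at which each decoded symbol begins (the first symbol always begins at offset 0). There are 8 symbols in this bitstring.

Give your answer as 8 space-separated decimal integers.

Bit 0: prefix='0' (no match yet)
Bit 1: prefix='01' -> emit 'c', reset
Bit 2: prefix='0' (no match yet)
Bit 3: prefix='00' -> emit 'p', reset
Bit 4: prefix='1' (no match yet)
Bit 5: prefix='11' -> emit 'o', reset
Bit 6: prefix='0' (no match yet)
Bit 7: prefix='01' -> emit 'c', reset
Bit 8: prefix='1' (no match yet)
Bit 9: prefix='11' -> emit 'o', reset
Bit 10: prefix='0' (no match yet)
Bit 11: prefix='00' -> emit 'p', reset
Bit 12: prefix='0' (no match yet)
Bit 13: prefix='00' -> emit 'p', reset
Bit 14: prefix='0' (no match yet)
Bit 15: prefix='00' -> emit 'p', reset

Answer: 0 2 4 6 8 10 12 14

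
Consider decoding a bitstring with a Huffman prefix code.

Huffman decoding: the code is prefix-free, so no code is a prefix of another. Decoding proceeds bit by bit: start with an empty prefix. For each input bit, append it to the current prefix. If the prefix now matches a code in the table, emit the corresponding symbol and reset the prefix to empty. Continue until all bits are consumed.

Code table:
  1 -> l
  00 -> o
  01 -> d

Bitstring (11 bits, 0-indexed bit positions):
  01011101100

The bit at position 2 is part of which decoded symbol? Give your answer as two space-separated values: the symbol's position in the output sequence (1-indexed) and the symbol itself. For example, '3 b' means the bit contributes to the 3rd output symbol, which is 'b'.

Bit 0: prefix='0' (no match yet)
Bit 1: prefix='01' -> emit 'd', reset
Bit 2: prefix='0' (no match yet)
Bit 3: prefix='01' -> emit 'd', reset
Bit 4: prefix='1' -> emit 'l', reset
Bit 5: prefix='1' -> emit 'l', reset
Bit 6: prefix='0' (no match yet)

Answer: 2 d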